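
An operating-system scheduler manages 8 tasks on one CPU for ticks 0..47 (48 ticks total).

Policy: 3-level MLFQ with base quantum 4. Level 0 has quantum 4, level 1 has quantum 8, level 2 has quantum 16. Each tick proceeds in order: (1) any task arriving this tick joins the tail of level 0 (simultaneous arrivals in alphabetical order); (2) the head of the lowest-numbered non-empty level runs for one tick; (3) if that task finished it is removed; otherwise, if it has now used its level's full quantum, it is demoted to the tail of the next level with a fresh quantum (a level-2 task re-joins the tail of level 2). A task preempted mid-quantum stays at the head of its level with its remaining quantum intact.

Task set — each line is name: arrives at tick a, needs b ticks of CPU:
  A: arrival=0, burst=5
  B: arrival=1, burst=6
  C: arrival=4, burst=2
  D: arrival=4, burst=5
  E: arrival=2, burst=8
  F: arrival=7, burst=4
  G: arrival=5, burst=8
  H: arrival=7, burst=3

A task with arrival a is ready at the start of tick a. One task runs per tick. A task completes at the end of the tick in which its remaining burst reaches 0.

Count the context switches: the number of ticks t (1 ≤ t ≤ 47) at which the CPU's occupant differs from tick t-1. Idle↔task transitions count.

context switches = 13

t=0: L0/L1/L2 = A/-/- → run A
t=1: L0/L1/L2 = AB/-/- → run A
t=2: L0/L1/L2 = ABE/-/- → run A
t=3: L0/L1/L2 = ABE/-/- → run A
t=4: L0/L1/L2 = BECD/A/- → run B
t=5: L0/L1/L2 = BECDG/A/- → run B
t=6: L0/L1/L2 = BECDG/A/- → run B
t=7: L0/L1/L2 = BECDGFH/A/- → run B
t=8: L0/L1/L2 = ECDGFH/AB/- → run E
t=9: L0/L1/L2 = ECDGFH/AB/- → run E
t=10: L0/L1/L2 = ECDGFH/AB/- → run E
t=11: L0/L1/L2 = ECDGFH/AB/- → run E
t=12: L0/L1/L2 = CDGFH/ABE/- → run C
t=13: L0/L1/L2 = CDGFH/ABE/- → run C
t=14: L0/L1/L2 = DGFH/ABE/- → run D
t=15: L0/L1/L2 = DGFH/ABE/- → run D
t=16: L0/L1/L2 = DGFH/ABE/- → run D
t=17: L0/L1/L2 = DGFH/ABE/- → run D
t=18: L0/L1/L2 = GFH/ABED/- → run G
t=19: L0/L1/L2 = GFH/ABED/- → run G
t=20: L0/L1/L2 = GFH/ABED/- → run G
t=21: L0/L1/L2 = GFH/ABED/- → run G
t=22: L0/L1/L2 = FH/ABEDG/- → run F
t=23: L0/L1/L2 = FH/ABEDG/- → run F
t=24: L0/L1/L2 = FH/ABEDG/- → run F
t=25: L0/L1/L2 = FH/ABEDG/- → run F
t=26: L0/L1/L2 = H/ABEDG/- → run H
t=27: L0/L1/L2 = H/ABEDG/- → run H
t=28: L0/L1/L2 = H/ABEDG/- → run H
t=29: L0/L1/L2 = -/ABEDG/- → run A
t=30: L0/L1/L2 = -/BEDG/- → run B
t=31: L0/L1/L2 = -/BEDG/- → run B
t=32: L0/L1/L2 = -/EDG/- → run E
t=33: L0/L1/L2 = -/EDG/- → run E
t=34: L0/L1/L2 = -/EDG/- → run E
t=35: L0/L1/L2 = -/EDG/- → run E
t=36: L0/L1/L2 = -/DG/- → run D
t=37: L0/L1/L2 = -/G/- → run G
t=38: L0/L1/L2 = -/G/- → run G
t=39: L0/L1/L2 = -/G/- → run G
t=40: L0/L1/L2 = -/G/- → run G
t=41: (idle)
t=42: (idle)
t=43: (idle)
t=44: (idle)
t=45: (idle)
t=46: (idle)
t=47: (idle)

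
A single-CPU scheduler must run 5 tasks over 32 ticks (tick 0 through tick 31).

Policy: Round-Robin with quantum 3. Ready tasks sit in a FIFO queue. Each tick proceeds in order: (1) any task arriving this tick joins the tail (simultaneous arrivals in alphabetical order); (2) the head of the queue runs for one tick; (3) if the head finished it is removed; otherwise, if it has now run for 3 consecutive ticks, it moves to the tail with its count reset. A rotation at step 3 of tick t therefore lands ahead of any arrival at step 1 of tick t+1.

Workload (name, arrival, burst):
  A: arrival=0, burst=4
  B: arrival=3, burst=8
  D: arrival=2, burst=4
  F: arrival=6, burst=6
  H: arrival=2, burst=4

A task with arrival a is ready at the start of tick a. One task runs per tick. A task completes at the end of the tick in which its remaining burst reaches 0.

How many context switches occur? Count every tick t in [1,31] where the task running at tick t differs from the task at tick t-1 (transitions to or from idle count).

t=0: queue=[A] q_used=0 → run A
t=1: queue=[A] q_used=1 → run A
t=2: queue=[A,D,H] q_used=2 → run A
t=3: queue=[D,H,A,B] q_used=0 → run D
t=4: queue=[D,H,A,B] q_used=1 → run D
t=5: queue=[D,H,A,B] q_used=2 → run D
t=6: queue=[H,A,B,D,F] q_used=0 → run H
t=7: queue=[H,A,B,D,F] q_used=1 → run H
t=8: queue=[H,A,B,D,F] q_used=2 → run H
t=9: queue=[A,B,D,F,H] q_used=0 → run A
t=10: queue=[B,D,F,H] q_used=0 → run B
t=11: queue=[B,D,F,H] q_used=1 → run B
t=12: queue=[B,D,F,H] q_used=2 → run B
t=13: queue=[D,F,H,B] q_used=0 → run D
t=14: queue=[F,H,B] q_used=0 → run F
t=15: queue=[F,H,B] q_used=1 → run F
t=16: queue=[F,H,B] q_used=2 → run F
t=17: queue=[H,B,F] q_used=0 → run H
t=18: queue=[B,F] q_used=0 → run B
t=19: queue=[B,F] q_used=1 → run B
t=20: queue=[B,F] q_used=2 → run B
t=21: queue=[F,B] q_used=0 → run F
t=22: queue=[F,B] q_used=1 → run F
t=23: queue=[F,B] q_used=2 → run F
t=24: queue=[B] q_used=0 → run B
t=25: queue=[B] q_used=1 → run B
t=26: (idle)
t=27: (idle)
t=28: (idle)
t=29: (idle)
t=30: (idle)
t=31: (idle)

context switches = 11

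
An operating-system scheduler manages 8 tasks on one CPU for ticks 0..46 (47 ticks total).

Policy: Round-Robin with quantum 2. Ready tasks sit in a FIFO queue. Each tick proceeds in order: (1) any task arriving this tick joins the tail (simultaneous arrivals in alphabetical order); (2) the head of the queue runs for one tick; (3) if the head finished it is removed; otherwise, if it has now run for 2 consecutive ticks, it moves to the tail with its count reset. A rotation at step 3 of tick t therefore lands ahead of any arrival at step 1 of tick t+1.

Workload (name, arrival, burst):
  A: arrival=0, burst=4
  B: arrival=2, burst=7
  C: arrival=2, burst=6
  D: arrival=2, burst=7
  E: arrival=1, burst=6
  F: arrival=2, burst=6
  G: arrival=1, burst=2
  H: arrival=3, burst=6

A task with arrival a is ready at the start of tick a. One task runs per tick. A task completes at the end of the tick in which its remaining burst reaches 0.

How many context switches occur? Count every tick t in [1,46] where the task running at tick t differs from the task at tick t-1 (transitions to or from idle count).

context switches = 23

t=0: queue=[A] q_used=0 → run A
t=1: queue=[A,E,G] q_used=1 → run A
t=2: queue=[E,G,A,B,C,D,F] q_used=0 → run E
t=3: queue=[E,G,A,B,C,D,F,H] q_used=1 → run E
t=4: queue=[G,A,B,C,D,F,H,E] q_used=0 → run G
t=5: queue=[G,A,B,C,D,F,H,E] q_used=1 → run G
t=6: queue=[A,B,C,D,F,H,E] q_used=0 → run A
t=7: queue=[A,B,C,D,F,H,E] q_used=1 → run A
t=8: queue=[B,C,D,F,H,E] q_used=0 → run B
t=9: queue=[B,C,D,F,H,E] q_used=1 → run B
t=10: queue=[C,D,F,H,E,B] q_used=0 → run C
t=11: queue=[C,D,F,H,E,B] q_used=1 → run C
t=12: queue=[D,F,H,E,B,C] q_used=0 → run D
t=13: queue=[D,F,H,E,B,C] q_used=1 → run D
t=14: queue=[F,H,E,B,C,D] q_used=0 → run F
t=15: queue=[F,H,E,B,C,D] q_used=1 → run F
t=16: queue=[H,E,B,C,D,F] q_used=0 → run H
t=17: queue=[H,E,B,C,D,F] q_used=1 → run H
t=18: queue=[E,B,C,D,F,H] q_used=0 → run E
t=19: queue=[E,B,C,D,F,H] q_used=1 → run E
t=20: queue=[B,C,D,F,H,E] q_used=0 → run B
t=21: queue=[B,C,D,F,H,E] q_used=1 → run B
t=22: queue=[C,D,F,H,E,B] q_used=0 → run C
t=23: queue=[C,D,F,H,E,B] q_used=1 → run C
t=24: queue=[D,F,H,E,B,C] q_used=0 → run D
t=25: queue=[D,F,H,E,B,C] q_used=1 → run D
t=26: queue=[F,H,E,B,C,D] q_used=0 → run F
t=27: queue=[F,H,E,B,C,D] q_used=1 → run F
t=28: queue=[H,E,B,C,D,F] q_used=0 → run H
t=29: queue=[H,E,B,C,D,F] q_used=1 → run H
t=30: queue=[E,B,C,D,F,H] q_used=0 → run E
t=31: queue=[E,B,C,D,F,H] q_used=1 → run E
t=32: queue=[B,C,D,F,H] q_used=0 → run B
t=33: queue=[B,C,D,F,H] q_used=1 → run B
t=34: queue=[C,D,F,H,B] q_used=0 → run C
t=35: queue=[C,D,F,H,B] q_used=1 → run C
t=36: queue=[D,F,H,B] q_used=0 → run D
t=37: queue=[D,F,H,B] q_used=1 → run D
t=38: queue=[F,H,B,D] q_used=0 → run F
t=39: queue=[F,H,B,D] q_used=1 → run F
t=40: queue=[H,B,D] q_used=0 → run H
t=41: queue=[H,B,D] q_used=1 → run H
t=42: queue=[B,D] q_used=0 → run B
t=43: queue=[D] q_used=0 → run D
t=44: (idle)
t=45: (idle)
t=46: (idle)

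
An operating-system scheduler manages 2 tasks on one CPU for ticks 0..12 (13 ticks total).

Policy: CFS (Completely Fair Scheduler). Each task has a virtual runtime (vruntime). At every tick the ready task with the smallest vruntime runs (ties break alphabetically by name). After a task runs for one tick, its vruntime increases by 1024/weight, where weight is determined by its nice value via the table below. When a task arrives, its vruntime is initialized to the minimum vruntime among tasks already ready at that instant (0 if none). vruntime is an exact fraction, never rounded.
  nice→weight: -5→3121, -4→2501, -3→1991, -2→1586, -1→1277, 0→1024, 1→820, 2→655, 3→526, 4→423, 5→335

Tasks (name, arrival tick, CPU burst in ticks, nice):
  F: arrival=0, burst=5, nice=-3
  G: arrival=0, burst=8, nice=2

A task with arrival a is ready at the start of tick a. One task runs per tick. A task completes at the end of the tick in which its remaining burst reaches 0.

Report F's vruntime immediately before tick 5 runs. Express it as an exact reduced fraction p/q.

t=0: vr[F=0 G=0] → run F
t=1: vr[F=1024/1991 G=0] → run G
t=2: vr[F=1024/1991 G=1024/655] → run F
t=3: vr[F=2048/1991 G=1024/655] → run F
t=4: vr[F=3072/1991 G=1024/655] → run F
t=5: vr[F=4096/1991 G=1024/655] → run G
t=6: vr[F=4096/1991 G=2048/655] → run F
t=7: vr[G=2048/655] → run G
t=8: vr[G=3072/655] → run G
t=9: vr[G=4096/655] → run G
t=10: vr[G=1024/131] → run G
t=11: vr[G=6144/655] → run G
t=12: vr[G=7168/655] → run G

vruntime(F, start of tick 5) = 4096/1991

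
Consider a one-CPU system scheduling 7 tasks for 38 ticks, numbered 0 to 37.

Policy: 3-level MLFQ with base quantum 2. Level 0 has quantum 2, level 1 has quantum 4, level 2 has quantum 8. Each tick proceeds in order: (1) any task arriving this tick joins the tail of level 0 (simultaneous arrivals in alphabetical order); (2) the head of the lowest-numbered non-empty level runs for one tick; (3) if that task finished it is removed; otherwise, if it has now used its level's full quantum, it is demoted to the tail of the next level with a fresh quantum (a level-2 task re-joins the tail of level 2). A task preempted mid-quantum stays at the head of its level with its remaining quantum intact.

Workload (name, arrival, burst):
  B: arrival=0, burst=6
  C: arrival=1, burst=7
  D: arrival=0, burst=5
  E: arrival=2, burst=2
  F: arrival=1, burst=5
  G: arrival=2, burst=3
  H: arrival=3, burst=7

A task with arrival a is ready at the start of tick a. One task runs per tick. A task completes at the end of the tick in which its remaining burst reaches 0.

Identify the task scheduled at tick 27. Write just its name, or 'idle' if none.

t=0: L0/L1/L2 = BD/-/- → run B
t=1: L0/L1/L2 = BDCF/-/- → run B
t=2: L0/L1/L2 = DCFEG/B/- → run D
t=3: L0/L1/L2 = DCFEGH/B/- → run D
t=4: L0/L1/L2 = CFEGH/BD/- → run C
t=5: L0/L1/L2 = CFEGH/BD/- → run C
t=6: L0/L1/L2 = FEGH/BDC/- → run F
t=7: L0/L1/L2 = FEGH/BDC/- → run F
t=8: L0/L1/L2 = EGH/BDCF/- → run E
t=9: L0/L1/L2 = EGH/BDCF/- → run E
t=10: L0/L1/L2 = GH/BDCF/- → run G
t=11: L0/L1/L2 = GH/BDCF/- → run G
t=12: L0/L1/L2 = H/BDCFG/- → run H
t=13: L0/L1/L2 = H/BDCFG/- → run H
t=14: L0/L1/L2 = -/BDCFGH/- → run B
t=15: L0/L1/L2 = -/BDCFGH/- → run B
t=16: L0/L1/L2 = -/BDCFGH/- → run B
t=17: L0/L1/L2 = -/BDCFGH/- → run B
t=18: L0/L1/L2 = -/DCFGH/- → run D
t=19: L0/L1/L2 = -/DCFGH/- → run D
t=20: L0/L1/L2 = -/DCFGH/- → run D
t=21: L0/L1/L2 = -/CFGH/- → run C
t=22: L0/L1/L2 = -/CFGH/- → run C
t=23: L0/L1/L2 = -/CFGH/- → run C
t=24: L0/L1/L2 = -/CFGH/- → run C
t=25: L0/L1/L2 = -/FGH/C → run F
t=26: L0/L1/L2 = -/FGH/C → run F
t=27: L0/L1/L2 = -/FGH/C → run F
t=28: L0/L1/L2 = -/GH/C → run G
t=29: L0/L1/L2 = -/H/C → run H
t=30: L0/L1/L2 = -/H/C → run H
t=31: L0/L1/L2 = -/H/C → run H
t=32: L0/L1/L2 = -/H/C → run H
t=33: L0/L1/L2 = -/-/CH → run C
t=34: L0/L1/L2 = -/-/H → run H
t=35: (idle)
t=36: (idle)
t=37: (idle)

running at tick 27 = F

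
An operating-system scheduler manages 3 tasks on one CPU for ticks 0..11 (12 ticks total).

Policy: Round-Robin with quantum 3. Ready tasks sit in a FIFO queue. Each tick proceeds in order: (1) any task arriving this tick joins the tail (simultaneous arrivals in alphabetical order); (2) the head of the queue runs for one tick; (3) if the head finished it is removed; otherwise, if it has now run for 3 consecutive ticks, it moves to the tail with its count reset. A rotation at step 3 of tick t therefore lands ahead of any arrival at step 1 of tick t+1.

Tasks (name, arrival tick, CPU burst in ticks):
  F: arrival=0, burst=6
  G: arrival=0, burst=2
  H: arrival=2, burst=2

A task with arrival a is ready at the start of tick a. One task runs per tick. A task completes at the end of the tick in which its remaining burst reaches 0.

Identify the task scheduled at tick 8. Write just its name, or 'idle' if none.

running at tick 8 = F

t=0: queue=[F,G] q_used=0 → run F
t=1: queue=[F,G] q_used=1 → run F
t=2: queue=[F,G,H] q_used=2 → run F
t=3: queue=[G,H,F] q_used=0 → run G
t=4: queue=[G,H,F] q_used=1 → run G
t=5: queue=[H,F] q_used=0 → run H
t=6: queue=[H,F] q_used=1 → run H
t=7: queue=[F] q_used=0 → run F
t=8: queue=[F] q_used=1 → run F
t=9: queue=[F] q_used=2 → run F
t=10: (idle)
t=11: (idle)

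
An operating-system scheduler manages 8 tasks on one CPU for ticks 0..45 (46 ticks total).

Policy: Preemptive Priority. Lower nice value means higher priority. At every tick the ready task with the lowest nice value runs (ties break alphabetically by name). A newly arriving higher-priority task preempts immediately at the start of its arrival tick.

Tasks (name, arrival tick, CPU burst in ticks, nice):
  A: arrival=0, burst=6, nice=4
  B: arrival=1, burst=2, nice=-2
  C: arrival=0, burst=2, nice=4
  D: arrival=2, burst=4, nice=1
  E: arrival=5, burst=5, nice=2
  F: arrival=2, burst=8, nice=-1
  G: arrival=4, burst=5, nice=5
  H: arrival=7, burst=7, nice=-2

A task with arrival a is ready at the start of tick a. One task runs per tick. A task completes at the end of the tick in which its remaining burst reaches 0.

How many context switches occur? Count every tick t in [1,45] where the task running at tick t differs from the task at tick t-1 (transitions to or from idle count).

context switches = 10

t=0: ready={A,C} → run A
t=1: ready={A,B,C} → run B
t=2: ready={A,B,C,D,F} → run B
t=3: ready={A,C,D,F} → run F
t=4: ready={A,C,D,F,G} → run F
t=5: ready={A,C,D,E,F,G} → run F
t=6: ready={A,C,D,E,F,G} → run F
t=7: ready={A,C,D,E,F,G,H} → run H
t=8: ready={A,C,D,E,F,G,H} → run H
t=9: ready={A,C,D,E,F,G,H} → run H
t=10: ready={A,C,D,E,F,G,H} → run H
t=11: ready={A,C,D,E,F,G,H} → run H
t=12: ready={A,C,D,E,F,G,H} → run H
t=13: ready={A,C,D,E,F,G,H} → run H
t=14: ready={A,C,D,E,F,G} → run F
t=15: ready={A,C,D,E,F,G} → run F
t=16: ready={A,C,D,E,F,G} → run F
t=17: ready={A,C,D,E,F,G} → run F
t=18: ready={A,C,D,E,G} → run D
t=19: ready={A,C,D,E,G} → run D
t=20: ready={A,C,D,E,G} → run D
t=21: ready={A,C,D,E,G} → run D
t=22: ready={A,C,E,G} → run E
t=23: ready={A,C,E,G} → run E
t=24: ready={A,C,E,G} → run E
t=25: ready={A,C,E,G} → run E
t=26: ready={A,C,E,G} → run E
t=27: ready={A,C,G} → run A
t=28: ready={A,C,G} → run A
t=29: ready={A,C,G} → run A
t=30: ready={A,C,G} → run A
t=31: ready={A,C,G} → run A
t=32: ready={C,G} → run C
t=33: ready={C,G} → run C
t=34: ready={G} → run G
t=35: ready={G} → run G
t=36: ready={G} → run G
t=37: ready={G} → run G
t=38: ready={G} → run G
t=39: (idle)
t=40: (idle)
t=41: (idle)
t=42: (idle)
t=43: (idle)
t=44: (idle)
t=45: (idle)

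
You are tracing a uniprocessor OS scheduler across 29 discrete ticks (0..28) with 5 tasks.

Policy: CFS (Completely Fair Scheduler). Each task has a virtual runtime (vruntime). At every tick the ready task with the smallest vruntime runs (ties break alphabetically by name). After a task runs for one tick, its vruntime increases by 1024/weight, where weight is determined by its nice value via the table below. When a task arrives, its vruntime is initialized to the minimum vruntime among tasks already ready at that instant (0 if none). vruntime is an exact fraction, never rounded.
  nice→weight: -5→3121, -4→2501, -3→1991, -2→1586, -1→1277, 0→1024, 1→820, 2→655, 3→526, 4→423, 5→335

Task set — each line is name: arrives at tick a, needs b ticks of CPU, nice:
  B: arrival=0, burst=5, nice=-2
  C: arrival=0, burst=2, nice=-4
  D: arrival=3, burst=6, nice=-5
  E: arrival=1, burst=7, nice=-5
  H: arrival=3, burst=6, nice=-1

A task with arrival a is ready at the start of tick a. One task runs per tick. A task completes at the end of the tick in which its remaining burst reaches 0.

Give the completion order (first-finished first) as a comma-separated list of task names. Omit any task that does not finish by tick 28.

t=0: vr[B=0 C=0] → run B
t=1: vr[B=512/793 C=0 E=0] → run C
t=2: vr[B=512/793 C=1024/2501 E=0] → run E
t=3: vr[B=512/793 C=1024/2501 D=1024/3121 E=1024/3121 H=1024/3121] → run D
t=4: vr[B=512/793 C=1024/2501 D=2048/3121 E=1024/3121 H=1024/3121] → run E
t=5: vr[B=512/793 C=1024/2501 D=2048/3121 E=2048/3121 H=1024/3121] → run H
t=6: vr[B=512/793 C=1024/2501 D=2048/3121 E=2048/3121 H=4503552/3985517] → run C
t=7: vr[B=512/793 D=2048/3121 E=2048/3121 H=4503552/3985517] → run B
t=8: vr[B=1024/793 D=2048/3121 E=2048/3121 H=4503552/3985517] → run D
t=9: vr[B=1024/793 D=3072/3121 E=2048/3121 H=4503552/3985517] → run E
t=10: vr[B=1024/793 D=3072/3121 E=3072/3121 H=4503552/3985517] → run D
t=11: vr[B=1024/793 D=4096/3121 E=3072/3121 H=4503552/3985517] → run E
t=12: vr[B=1024/793 D=4096/3121 E=4096/3121 H=4503552/3985517] → run H
t=13: vr[B=1024/793 D=4096/3121 E=4096/3121 H=7699456/3985517] → run B
t=14: vr[B=1536/793 D=4096/3121 E=4096/3121 H=7699456/3985517] → run D
t=15: vr[B=1536/793 D=5120/3121 E=4096/3121 H=7699456/3985517] → run E
t=16: vr[B=1536/793 D=5120/3121 E=5120/3121 H=7699456/3985517] → run D
t=17: vr[B=1536/793 D=6144/3121 E=5120/3121 H=7699456/3985517] → run E
t=18: vr[B=1536/793 D=6144/3121 E=6144/3121 H=7699456/3985517] → run H
t=19: vr[B=1536/793 D=6144/3121 E=6144/3121 H=10895360/3985517] → run B
t=20: vr[B=2048/793 D=6144/3121 E=6144/3121 H=10895360/3985517] → run D
t=21: vr[B=2048/793 E=6144/3121 H=10895360/3985517] → run E
t=22: vr[B=2048/793 H=10895360/3985517] → run B
t=23: vr[H=10895360/3985517] → run H
t=24: vr[H=14091264/3985517] → run H
t=25: vr[H=17287168/3985517] → run H
t=26: (idle)
t=27: (idle)
t=28: (idle)

completion order = C, D, E, B, H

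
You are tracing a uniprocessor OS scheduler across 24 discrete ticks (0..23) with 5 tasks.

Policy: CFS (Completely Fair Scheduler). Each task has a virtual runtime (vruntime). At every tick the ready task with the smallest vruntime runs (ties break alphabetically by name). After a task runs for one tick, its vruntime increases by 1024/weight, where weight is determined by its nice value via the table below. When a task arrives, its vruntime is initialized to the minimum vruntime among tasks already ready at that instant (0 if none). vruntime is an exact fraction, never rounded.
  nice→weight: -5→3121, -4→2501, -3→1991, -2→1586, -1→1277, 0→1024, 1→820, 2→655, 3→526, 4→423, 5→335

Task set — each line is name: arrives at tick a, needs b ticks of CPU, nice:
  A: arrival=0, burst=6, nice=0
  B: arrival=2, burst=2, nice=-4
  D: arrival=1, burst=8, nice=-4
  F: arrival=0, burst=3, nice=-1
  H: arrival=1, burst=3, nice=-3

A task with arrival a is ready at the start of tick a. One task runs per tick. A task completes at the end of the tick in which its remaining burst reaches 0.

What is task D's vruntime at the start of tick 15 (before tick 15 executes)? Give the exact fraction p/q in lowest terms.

t=0: vr[A=0 F=0] → run A
t=1: vr[A=1 D=0 F=0 H=0] → run D
t=2: vr[A=1 B=0 D=1024/2501 F=0 H=0] → run B
t=3: vr[A=1 B=1024/2501 D=1024/2501 F=0 H=0] → run F
t=4: vr[A=1 B=1024/2501 D=1024/2501 F=1024/1277 H=0] → run H
t=5: vr[A=1 B=1024/2501 D=1024/2501 F=1024/1277 H=1024/1991] → run B
t=6: vr[A=1 D=1024/2501 F=1024/1277 H=1024/1991] → run D
t=7: vr[A=1 D=2048/2501 F=1024/1277 H=1024/1991] → run H
t=8: vr[A=1 D=2048/2501 F=1024/1277 H=2048/1991] → run F
t=9: vr[A=1 D=2048/2501 F=2048/1277 H=2048/1991] → run D
t=10: vr[A=1 D=3072/2501 F=2048/1277 H=2048/1991] → run A
t=11: vr[A=2 D=3072/2501 F=2048/1277 H=2048/1991] → run H
t=12: vr[A=2 D=3072/2501 F=2048/1277] → run D
t=13: vr[A=2 D=4096/2501 F=2048/1277] → run F
t=14: vr[A=2 D=4096/2501] → run D
t=15: vr[A=2 D=5120/2501] → run A
t=16: vr[A=3 D=5120/2501] → run D
t=17: vr[A=3 D=6144/2501] → run D
t=18: vr[A=3 D=7168/2501] → run D
t=19: vr[A=3] → run A
t=20: vr[A=4] → run A
t=21: vr[A=5] → run A
t=22: (idle)
t=23: (idle)

vruntime(D, start of tick 15) = 5120/2501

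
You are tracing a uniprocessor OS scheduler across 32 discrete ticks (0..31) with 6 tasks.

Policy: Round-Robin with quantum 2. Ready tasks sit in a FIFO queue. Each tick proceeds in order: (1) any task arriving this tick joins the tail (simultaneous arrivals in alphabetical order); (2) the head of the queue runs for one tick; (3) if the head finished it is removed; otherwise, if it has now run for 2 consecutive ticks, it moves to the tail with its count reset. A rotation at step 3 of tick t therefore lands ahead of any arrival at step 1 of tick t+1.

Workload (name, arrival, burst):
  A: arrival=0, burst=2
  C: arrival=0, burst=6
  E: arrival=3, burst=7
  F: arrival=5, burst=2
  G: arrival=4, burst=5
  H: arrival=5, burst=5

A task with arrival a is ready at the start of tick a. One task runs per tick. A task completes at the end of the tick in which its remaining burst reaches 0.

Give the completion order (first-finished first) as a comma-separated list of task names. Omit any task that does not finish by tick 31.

t=0: queue=[A,C] q_used=0 → run A
t=1: queue=[A,C] q_used=1 → run A
t=2: queue=[C] q_used=0 → run C
t=3: queue=[C,E] q_used=1 → run C
t=4: queue=[E,C,G] q_used=0 → run E
t=5: queue=[E,C,G,F,H] q_used=1 → run E
t=6: queue=[C,G,F,H,E] q_used=0 → run C
t=7: queue=[C,G,F,H,E] q_used=1 → run C
t=8: queue=[G,F,H,E,C] q_used=0 → run G
t=9: queue=[G,F,H,E,C] q_used=1 → run G
t=10: queue=[F,H,E,C,G] q_used=0 → run F
t=11: queue=[F,H,E,C,G] q_used=1 → run F
t=12: queue=[H,E,C,G] q_used=0 → run H
t=13: queue=[H,E,C,G] q_used=1 → run H
t=14: queue=[E,C,G,H] q_used=0 → run E
t=15: queue=[E,C,G,H] q_used=1 → run E
t=16: queue=[C,G,H,E] q_used=0 → run C
t=17: queue=[C,G,H,E] q_used=1 → run C
t=18: queue=[G,H,E] q_used=0 → run G
t=19: queue=[G,H,E] q_used=1 → run G
t=20: queue=[H,E,G] q_used=0 → run H
t=21: queue=[H,E,G] q_used=1 → run H
t=22: queue=[E,G,H] q_used=0 → run E
t=23: queue=[E,G,H] q_used=1 → run E
t=24: queue=[G,H,E] q_used=0 → run G
t=25: queue=[H,E] q_used=0 → run H
t=26: queue=[E] q_used=0 → run E
t=27: (idle)
t=28: (idle)
t=29: (idle)
t=30: (idle)
t=31: (idle)

completion order = A, F, C, G, H, E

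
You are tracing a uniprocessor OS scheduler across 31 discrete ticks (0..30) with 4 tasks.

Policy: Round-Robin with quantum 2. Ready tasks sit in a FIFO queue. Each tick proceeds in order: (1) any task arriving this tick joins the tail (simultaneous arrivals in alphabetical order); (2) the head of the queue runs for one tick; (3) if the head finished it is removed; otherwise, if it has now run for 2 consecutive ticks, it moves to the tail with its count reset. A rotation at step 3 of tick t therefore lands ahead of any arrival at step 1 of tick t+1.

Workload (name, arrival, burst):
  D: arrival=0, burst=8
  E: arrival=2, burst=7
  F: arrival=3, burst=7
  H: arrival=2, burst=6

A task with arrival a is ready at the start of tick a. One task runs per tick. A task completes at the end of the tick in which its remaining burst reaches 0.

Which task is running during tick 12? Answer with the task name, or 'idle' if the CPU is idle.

t=0: queue=[D] q_used=0 → run D
t=1: queue=[D] q_used=1 → run D
t=2: queue=[D,E,H] q_used=0 → run D
t=3: queue=[D,E,H,F] q_used=1 → run D
t=4: queue=[E,H,F,D] q_used=0 → run E
t=5: queue=[E,H,F,D] q_used=1 → run E
t=6: queue=[H,F,D,E] q_used=0 → run H
t=7: queue=[H,F,D,E] q_used=1 → run H
t=8: queue=[F,D,E,H] q_used=0 → run F
t=9: queue=[F,D,E,H] q_used=1 → run F
t=10: queue=[D,E,H,F] q_used=0 → run D
t=11: queue=[D,E,H,F] q_used=1 → run D
t=12: queue=[E,H,F,D] q_used=0 → run E
t=13: queue=[E,H,F,D] q_used=1 → run E
t=14: queue=[H,F,D,E] q_used=0 → run H
t=15: queue=[H,F,D,E] q_used=1 → run H
t=16: queue=[F,D,E,H] q_used=0 → run F
t=17: queue=[F,D,E,H] q_used=1 → run F
t=18: queue=[D,E,H,F] q_used=0 → run D
t=19: queue=[D,E,H,F] q_used=1 → run D
t=20: queue=[E,H,F] q_used=0 → run E
t=21: queue=[E,H,F] q_used=1 → run E
t=22: queue=[H,F,E] q_used=0 → run H
t=23: queue=[H,F,E] q_used=1 → run H
t=24: queue=[F,E] q_used=0 → run F
t=25: queue=[F,E] q_used=1 → run F
t=26: queue=[E,F] q_used=0 → run E
t=27: queue=[F] q_used=0 → run F
t=28: (idle)
t=29: (idle)
t=30: (idle)

running at tick 12 = E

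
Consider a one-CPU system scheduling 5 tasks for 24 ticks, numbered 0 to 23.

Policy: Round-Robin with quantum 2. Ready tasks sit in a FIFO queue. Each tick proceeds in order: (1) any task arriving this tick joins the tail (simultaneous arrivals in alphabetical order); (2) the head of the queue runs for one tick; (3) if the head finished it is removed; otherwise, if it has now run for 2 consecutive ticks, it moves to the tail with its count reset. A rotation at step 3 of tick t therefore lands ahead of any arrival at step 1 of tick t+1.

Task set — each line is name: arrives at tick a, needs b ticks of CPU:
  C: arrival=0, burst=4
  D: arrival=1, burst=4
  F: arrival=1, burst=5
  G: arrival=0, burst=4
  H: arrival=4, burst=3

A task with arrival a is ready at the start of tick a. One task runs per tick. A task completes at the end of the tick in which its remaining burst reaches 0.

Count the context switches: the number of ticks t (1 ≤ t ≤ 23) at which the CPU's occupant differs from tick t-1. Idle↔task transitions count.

context switches = 11

t=0: queue=[C,G] q_used=0 → run C
t=1: queue=[C,G,D,F] q_used=1 → run C
t=2: queue=[G,D,F,C] q_used=0 → run G
t=3: queue=[G,D,F,C] q_used=1 → run G
t=4: queue=[D,F,C,G,H] q_used=0 → run D
t=5: queue=[D,F,C,G,H] q_used=1 → run D
t=6: queue=[F,C,G,H,D] q_used=0 → run F
t=7: queue=[F,C,G,H,D] q_used=1 → run F
t=8: queue=[C,G,H,D,F] q_used=0 → run C
t=9: queue=[C,G,H,D,F] q_used=1 → run C
t=10: queue=[G,H,D,F] q_used=0 → run G
t=11: queue=[G,H,D,F] q_used=1 → run G
t=12: queue=[H,D,F] q_used=0 → run H
t=13: queue=[H,D,F] q_used=1 → run H
t=14: queue=[D,F,H] q_used=0 → run D
t=15: queue=[D,F,H] q_used=1 → run D
t=16: queue=[F,H] q_used=0 → run F
t=17: queue=[F,H] q_used=1 → run F
t=18: queue=[H,F] q_used=0 → run H
t=19: queue=[F] q_used=0 → run F
t=20: (idle)
t=21: (idle)
t=22: (idle)
t=23: (idle)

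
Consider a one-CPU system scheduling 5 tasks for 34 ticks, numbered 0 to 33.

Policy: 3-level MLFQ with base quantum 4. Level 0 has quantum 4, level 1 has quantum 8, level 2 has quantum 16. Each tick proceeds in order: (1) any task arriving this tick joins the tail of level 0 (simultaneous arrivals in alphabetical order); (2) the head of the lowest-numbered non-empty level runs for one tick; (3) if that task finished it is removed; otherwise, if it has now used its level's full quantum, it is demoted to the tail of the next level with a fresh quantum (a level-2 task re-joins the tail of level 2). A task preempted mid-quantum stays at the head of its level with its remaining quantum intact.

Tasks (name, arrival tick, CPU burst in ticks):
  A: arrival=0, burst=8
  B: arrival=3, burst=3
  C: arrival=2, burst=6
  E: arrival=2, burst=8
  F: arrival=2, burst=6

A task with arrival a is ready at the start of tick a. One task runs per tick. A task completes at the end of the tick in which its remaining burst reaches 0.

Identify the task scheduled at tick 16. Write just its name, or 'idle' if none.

t=0: L0/L1/L2 = A/-/- → run A
t=1: L0/L1/L2 = A/-/- → run A
t=2: L0/L1/L2 = ACEF/-/- → run A
t=3: L0/L1/L2 = ACEFB/-/- → run A
t=4: L0/L1/L2 = CEFB/A/- → run C
t=5: L0/L1/L2 = CEFB/A/- → run C
t=6: L0/L1/L2 = CEFB/A/- → run C
t=7: L0/L1/L2 = CEFB/A/- → run C
t=8: L0/L1/L2 = EFB/AC/- → run E
t=9: L0/L1/L2 = EFB/AC/- → run E
t=10: L0/L1/L2 = EFB/AC/- → run E
t=11: L0/L1/L2 = EFB/AC/- → run E
t=12: L0/L1/L2 = FB/ACE/- → run F
t=13: L0/L1/L2 = FB/ACE/- → run F
t=14: L0/L1/L2 = FB/ACE/- → run F
t=15: L0/L1/L2 = FB/ACE/- → run F
t=16: L0/L1/L2 = B/ACEF/- → run B
t=17: L0/L1/L2 = B/ACEF/- → run B
t=18: L0/L1/L2 = B/ACEF/- → run B
t=19: L0/L1/L2 = -/ACEF/- → run A
t=20: L0/L1/L2 = -/ACEF/- → run A
t=21: L0/L1/L2 = -/ACEF/- → run A
t=22: L0/L1/L2 = -/ACEF/- → run A
t=23: L0/L1/L2 = -/CEF/- → run C
t=24: L0/L1/L2 = -/CEF/- → run C
t=25: L0/L1/L2 = -/EF/- → run E
t=26: L0/L1/L2 = -/EF/- → run E
t=27: L0/L1/L2 = -/EF/- → run E
t=28: L0/L1/L2 = -/EF/- → run E
t=29: L0/L1/L2 = -/F/- → run F
t=30: L0/L1/L2 = -/F/- → run F
t=31: (idle)
t=32: (idle)
t=33: (idle)

running at tick 16 = B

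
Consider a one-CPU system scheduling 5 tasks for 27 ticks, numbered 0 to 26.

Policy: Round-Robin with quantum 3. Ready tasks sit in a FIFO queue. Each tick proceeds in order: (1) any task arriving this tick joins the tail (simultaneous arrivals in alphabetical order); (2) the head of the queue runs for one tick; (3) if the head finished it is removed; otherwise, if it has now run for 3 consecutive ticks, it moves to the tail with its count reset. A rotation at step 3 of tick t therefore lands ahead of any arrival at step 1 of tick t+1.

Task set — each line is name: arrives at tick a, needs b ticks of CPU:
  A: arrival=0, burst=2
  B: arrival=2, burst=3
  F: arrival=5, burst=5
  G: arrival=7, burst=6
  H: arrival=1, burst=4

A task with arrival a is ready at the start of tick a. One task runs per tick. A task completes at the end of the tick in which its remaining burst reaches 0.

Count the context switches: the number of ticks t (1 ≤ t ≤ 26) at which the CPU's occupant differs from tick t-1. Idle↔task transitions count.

context switches = 8

t=0: queue=[A] q_used=0 → run A
t=1: queue=[A,H] q_used=1 → run A
t=2: queue=[H,B] q_used=0 → run H
t=3: queue=[H,B] q_used=1 → run H
t=4: queue=[H,B] q_used=2 → run H
t=5: queue=[B,H,F] q_used=0 → run B
t=6: queue=[B,H,F] q_used=1 → run B
t=7: queue=[B,H,F,G] q_used=2 → run B
t=8: queue=[H,F,G] q_used=0 → run H
t=9: queue=[F,G] q_used=0 → run F
t=10: queue=[F,G] q_used=1 → run F
t=11: queue=[F,G] q_used=2 → run F
t=12: queue=[G,F] q_used=0 → run G
t=13: queue=[G,F] q_used=1 → run G
t=14: queue=[G,F] q_used=2 → run G
t=15: queue=[F,G] q_used=0 → run F
t=16: queue=[F,G] q_used=1 → run F
t=17: queue=[G] q_used=0 → run G
t=18: queue=[G] q_used=1 → run G
t=19: queue=[G] q_used=2 → run G
t=20: (idle)
t=21: (idle)
t=22: (idle)
t=23: (idle)
t=24: (idle)
t=25: (idle)
t=26: (idle)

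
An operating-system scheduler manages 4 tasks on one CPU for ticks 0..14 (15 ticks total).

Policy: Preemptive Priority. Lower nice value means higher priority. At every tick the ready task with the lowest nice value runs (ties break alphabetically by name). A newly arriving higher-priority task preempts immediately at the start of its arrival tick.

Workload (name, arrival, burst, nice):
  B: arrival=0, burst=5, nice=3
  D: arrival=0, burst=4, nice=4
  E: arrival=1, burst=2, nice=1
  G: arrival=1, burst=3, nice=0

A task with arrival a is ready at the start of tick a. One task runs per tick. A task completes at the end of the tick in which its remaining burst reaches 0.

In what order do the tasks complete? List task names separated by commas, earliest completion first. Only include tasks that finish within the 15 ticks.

completion order = G, E, B, D

t=0: ready={B,D} → run B
t=1: ready={B,D,E,G} → run G
t=2: ready={B,D,E,G} → run G
t=3: ready={B,D,E,G} → run G
t=4: ready={B,D,E} → run E
t=5: ready={B,D,E} → run E
t=6: ready={B,D} → run B
t=7: ready={B,D} → run B
t=8: ready={B,D} → run B
t=9: ready={B,D} → run B
t=10: ready={D} → run D
t=11: ready={D} → run D
t=12: ready={D} → run D
t=13: ready={D} → run D
t=14: (idle)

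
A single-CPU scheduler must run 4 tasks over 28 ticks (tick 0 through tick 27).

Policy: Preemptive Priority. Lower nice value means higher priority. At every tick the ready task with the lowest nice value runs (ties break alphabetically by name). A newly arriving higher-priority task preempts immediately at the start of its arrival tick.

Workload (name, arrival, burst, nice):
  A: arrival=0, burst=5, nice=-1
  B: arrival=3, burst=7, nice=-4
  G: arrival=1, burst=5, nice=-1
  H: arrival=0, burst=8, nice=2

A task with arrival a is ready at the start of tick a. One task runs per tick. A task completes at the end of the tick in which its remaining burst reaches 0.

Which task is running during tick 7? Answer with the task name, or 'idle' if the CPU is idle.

t=0: ready={A,H} → run A
t=1: ready={A,G,H} → run A
t=2: ready={A,G,H} → run A
t=3: ready={A,B,G,H} → run B
t=4: ready={A,B,G,H} → run B
t=5: ready={A,B,G,H} → run B
t=6: ready={A,B,G,H} → run B
t=7: ready={A,B,G,H} → run B
t=8: ready={A,B,G,H} → run B
t=9: ready={A,B,G,H} → run B
t=10: ready={A,G,H} → run A
t=11: ready={A,G,H} → run A
t=12: ready={G,H} → run G
t=13: ready={G,H} → run G
t=14: ready={G,H} → run G
t=15: ready={G,H} → run G
t=16: ready={G,H} → run G
t=17: ready={H} → run H
t=18: ready={H} → run H
t=19: ready={H} → run H
t=20: ready={H} → run H
t=21: ready={H} → run H
t=22: ready={H} → run H
t=23: ready={H} → run H
t=24: ready={H} → run H
t=25: (idle)
t=26: (idle)
t=27: (idle)

running at tick 7 = B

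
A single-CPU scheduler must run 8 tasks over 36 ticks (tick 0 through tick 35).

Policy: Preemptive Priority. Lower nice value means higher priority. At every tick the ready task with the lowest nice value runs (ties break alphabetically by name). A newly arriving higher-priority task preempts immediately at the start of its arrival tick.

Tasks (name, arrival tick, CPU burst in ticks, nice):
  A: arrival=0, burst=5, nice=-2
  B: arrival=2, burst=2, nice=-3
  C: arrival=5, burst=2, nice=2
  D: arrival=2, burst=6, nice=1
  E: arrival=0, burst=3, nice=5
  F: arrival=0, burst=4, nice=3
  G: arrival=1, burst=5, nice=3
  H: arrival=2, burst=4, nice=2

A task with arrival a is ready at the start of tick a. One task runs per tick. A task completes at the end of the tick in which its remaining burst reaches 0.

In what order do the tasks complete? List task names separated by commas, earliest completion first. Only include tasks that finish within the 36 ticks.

t=0: ready={A,E,F} → run A
t=1: ready={A,E,F,G} → run A
t=2: ready={A,B,D,E,F,G,H} → run B
t=3: ready={A,B,D,E,F,G,H} → run B
t=4: ready={A,D,E,F,G,H} → run A
t=5: ready={A,C,D,E,F,G,H} → run A
t=6: ready={A,C,D,E,F,G,H} → run A
t=7: ready={C,D,E,F,G,H} → run D
t=8: ready={C,D,E,F,G,H} → run D
t=9: ready={C,D,E,F,G,H} → run D
t=10: ready={C,D,E,F,G,H} → run D
t=11: ready={C,D,E,F,G,H} → run D
t=12: ready={C,D,E,F,G,H} → run D
t=13: ready={C,E,F,G,H} → run C
t=14: ready={C,E,F,G,H} → run C
t=15: ready={E,F,G,H} → run H
t=16: ready={E,F,G,H} → run H
t=17: ready={E,F,G,H} → run H
t=18: ready={E,F,G,H} → run H
t=19: ready={E,F,G} → run F
t=20: ready={E,F,G} → run F
t=21: ready={E,F,G} → run F
t=22: ready={E,F,G} → run F
t=23: ready={E,G} → run G
t=24: ready={E,G} → run G
t=25: ready={E,G} → run G
t=26: ready={E,G} → run G
t=27: ready={E,G} → run G
t=28: ready={E} → run E
t=29: ready={E} → run E
t=30: ready={E} → run E
t=31: (idle)
t=32: (idle)
t=33: (idle)
t=34: (idle)
t=35: (idle)

completion order = B, A, D, C, H, F, G, E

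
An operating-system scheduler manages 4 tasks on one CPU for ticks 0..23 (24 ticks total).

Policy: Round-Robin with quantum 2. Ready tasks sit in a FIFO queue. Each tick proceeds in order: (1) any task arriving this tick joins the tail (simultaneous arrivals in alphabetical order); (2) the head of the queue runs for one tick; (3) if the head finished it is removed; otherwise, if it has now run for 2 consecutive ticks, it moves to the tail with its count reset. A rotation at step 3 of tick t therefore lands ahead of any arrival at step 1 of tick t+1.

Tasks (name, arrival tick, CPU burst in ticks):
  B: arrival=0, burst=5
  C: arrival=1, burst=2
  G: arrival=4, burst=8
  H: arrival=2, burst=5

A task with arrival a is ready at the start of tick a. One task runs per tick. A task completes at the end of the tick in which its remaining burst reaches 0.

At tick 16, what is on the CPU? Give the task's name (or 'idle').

running at tick 16 = G

t=0: queue=[B] q_used=0 → run B
t=1: queue=[B,C] q_used=1 → run B
t=2: queue=[C,B,H] q_used=0 → run C
t=3: queue=[C,B,H] q_used=1 → run C
t=4: queue=[B,H,G] q_used=0 → run B
t=5: queue=[B,H,G] q_used=1 → run B
t=6: queue=[H,G,B] q_used=0 → run H
t=7: queue=[H,G,B] q_used=1 → run H
t=8: queue=[G,B,H] q_used=0 → run G
t=9: queue=[G,B,H] q_used=1 → run G
t=10: queue=[B,H,G] q_used=0 → run B
t=11: queue=[H,G] q_used=0 → run H
t=12: queue=[H,G] q_used=1 → run H
t=13: queue=[G,H] q_used=0 → run G
t=14: queue=[G,H] q_used=1 → run G
t=15: queue=[H,G] q_used=0 → run H
t=16: queue=[G] q_used=0 → run G
t=17: queue=[G] q_used=1 → run G
t=18: queue=[G] q_used=0 → run G
t=19: queue=[G] q_used=1 → run G
t=20: (idle)
t=21: (idle)
t=22: (idle)
t=23: (idle)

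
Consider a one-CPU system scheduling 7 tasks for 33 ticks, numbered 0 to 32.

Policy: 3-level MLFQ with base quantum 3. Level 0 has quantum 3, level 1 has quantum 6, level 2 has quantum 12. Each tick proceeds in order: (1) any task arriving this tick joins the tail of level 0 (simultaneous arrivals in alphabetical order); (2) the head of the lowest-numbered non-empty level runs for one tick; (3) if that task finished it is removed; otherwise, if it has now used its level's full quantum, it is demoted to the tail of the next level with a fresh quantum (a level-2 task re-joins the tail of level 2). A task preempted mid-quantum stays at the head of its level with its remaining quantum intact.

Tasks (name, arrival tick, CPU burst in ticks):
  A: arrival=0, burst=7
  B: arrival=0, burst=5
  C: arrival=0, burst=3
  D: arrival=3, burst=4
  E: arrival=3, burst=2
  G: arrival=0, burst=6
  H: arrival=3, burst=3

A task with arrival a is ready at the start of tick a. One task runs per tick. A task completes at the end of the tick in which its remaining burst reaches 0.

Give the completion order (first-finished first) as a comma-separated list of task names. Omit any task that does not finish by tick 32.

completion order = C, E, H, A, B, G, D

t=0: L0/L1/L2 = ABCG/-/- → run A
t=1: L0/L1/L2 = ABCG/-/- → run A
t=2: L0/L1/L2 = ABCG/-/- → run A
t=3: L0/L1/L2 = BCGDEH/A/- → run B
t=4: L0/L1/L2 = BCGDEH/A/- → run B
t=5: L0/L1/L2 = BCGDEH/A/- → run B
t=6: L0/L1/L2 = CGDEH/AB/- → run C
t=7: L0/L1/L2 = CGDEH/AB/- → run C
t=8: L0/L1/L2 = CGDEH/AB/- → run C
t=9: L0/L1/L2 = GDEH/AB/- → run G
t=10: L0/L1/L2 = GDEH/AB/- → run G
t=11: L0/L1/L2 = GDEH/AB/- → run G
t=12: L0/L1/L2 = DEH/ABG/- → run D
t=13: L0/L1/L2 = DEH/ABG/- → run D
t=14: L0/L1/L2 = DEH/ABG/- → run D
t=15: L0/L1/L2 = EH/ABGD/- → run E
t=16: L0/L1/L2 = EH/ABGD/- → run E
t=17: L0/L1/L2 = H/ABGD/- → run H
t=18: L0/L1/L2 = H/ABGD/- → run H
t=19: L0/L1/L2 = H/ABGD/- → run H
t=20: L0/L1/L2 = -/ABGD/- → run A
t=21: L0/L1/L2 = -/ABGD/- → run A
t=22: L0/L1/L2 = -/ABGD/- → run A
t=23: L0/L1/L2 = -/ABGD/- → run A
t=24: L0/L1/L2 = -/BGD/- → run B
t=25: L0/L1/L2 = -/BGD/- → run B
t=26: L0/L1/L2 = -/GD/- → run G
t=27: L0/L1/L2 = -/GD/- → run G
t=28: L0/L1/L2 = -/GD/- → run G
t=29: L0/L1/L2 = -/D/- → run D
t=30: (idle)
t=31: (idle)
t=32: (idle)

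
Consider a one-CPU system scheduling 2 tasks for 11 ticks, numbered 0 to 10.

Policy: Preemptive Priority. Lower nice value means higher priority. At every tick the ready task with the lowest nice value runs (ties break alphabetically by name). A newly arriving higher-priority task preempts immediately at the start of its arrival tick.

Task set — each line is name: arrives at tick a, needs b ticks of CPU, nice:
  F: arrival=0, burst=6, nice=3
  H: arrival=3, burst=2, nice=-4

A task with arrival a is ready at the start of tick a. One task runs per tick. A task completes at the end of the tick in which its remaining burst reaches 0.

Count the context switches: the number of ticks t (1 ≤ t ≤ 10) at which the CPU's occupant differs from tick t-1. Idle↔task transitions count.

context switches = 3

t=0: ready={F} → run F
t=1: ready={F} → run F
t=2: ready={F} → run F
t=3: ready={F,H} → run H
t=4: ready={F,H} → run H
t=5: ready={F} → run F
t=6: ready={F} → run F
t=7: ready={F} → run F
t=8: (idle)
t=9: (idle)
t=10: (idle)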